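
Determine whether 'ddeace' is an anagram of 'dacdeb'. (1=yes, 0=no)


Sort characters of 'ddeace': 'acddee'
Sort characters of 'dacdeb': 'abcdde'
Sorted forms differ -> they are NOT anagrams
Result: 0

0


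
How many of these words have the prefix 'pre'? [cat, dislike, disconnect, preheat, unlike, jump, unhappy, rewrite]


Checking each word for prefix 'pre':
  'cat' -> no (count: 0)
  'dislike' -> no (count: 0)
  'disconnect' -> no (count: 0)
  'preheat' -> YES, starts with 'pre' (count: 1)
  'unlike' -> no (count: 1)
  'jump' -> no (count: 1)
  'unhappy' -> no (count: 1)
  'rewrite' -> no (count: 1)
Total with prefix 'pre': 1

1


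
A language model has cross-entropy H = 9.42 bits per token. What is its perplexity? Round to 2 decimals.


Perplexity formula: PP = 2^H
H = 9.42
PP = 2^9.42
Decompose: 2^9.42 = 2^9 * 2^0.42
2^9 = 512, 2^0.42 ~ 1.3379276
PP ~ 512 * 1.3379276 = 685.0189312
Rounded to 2 decimals: 685.02

685.02


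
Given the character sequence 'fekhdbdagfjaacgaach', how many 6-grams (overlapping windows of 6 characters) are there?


String 'fekhdbdagfjaacgaach' has length L = 19.
Number of overlapping n-grams = L - n + 1
Substituting: 19 - 6 + 1 = 14

14


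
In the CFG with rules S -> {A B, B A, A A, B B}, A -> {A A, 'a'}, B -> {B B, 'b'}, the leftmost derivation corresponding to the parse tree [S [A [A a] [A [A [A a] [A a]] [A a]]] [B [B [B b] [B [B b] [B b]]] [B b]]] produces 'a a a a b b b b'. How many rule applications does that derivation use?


Every bracketed nonterminal node [X ...] in the tree is produced by exactly one rule application.
Reading the tree off as a leftmost derivation:
  Step 1: S  =>  A B   (applied S -> A B)
  Step 2: A B  =>  A A B   (applied A -> A A)
  Step 3: A A B  =>  a A B   (applied A -> a)
  Step 4: a A B  =>  a A A B   (applied A -> A A)
  Step 5: a A A B  =>  a A A A B   (applied A -> A A)
  Step 6: a A A A B  =>  a a A A B   (applied A -> a)
  Step 7: a a A A B  =>  a a a A B   (applied A -> a)
  Step 8: a a a A B  =>  a a a a B   (applied A -> a)
  Step 9: a a a a B  =>  a a a a B B   (applied B -> B B)
  Step 10: a a a a B B  =>  a a a a B B B   (applied B -> B B)
  Step 11: a a a a B B B  =>  a a a a b B B   (applied B -> b)
  Step 12: a a a a b B B  =>  a a a a b B B B   (applied B -> B B)
  Step 13: a a a a b B B B  =>  a a a a b b B B   (applied B -> b)
  Step 14: a a a a b b B B  =>  a a a a b b b B   (applied B -> b)
  Step 15: a a a a b b b B  =>  a a a a b b b b   (applied B -> b)
Final yield: a a a a b b b b
Total rewrite steps: 15

15


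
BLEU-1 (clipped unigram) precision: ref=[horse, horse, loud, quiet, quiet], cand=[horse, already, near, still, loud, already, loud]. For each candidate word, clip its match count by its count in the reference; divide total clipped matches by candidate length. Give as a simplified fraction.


Reference word counts: {'horse': 2, 'loud': 1, 'quiet': 2}
Checking each candidate word (with clipping):
  'horse' -> in reference (ref count 2, used 1/2) -> match (matches: 1)
  'already' -> not in reference -> no match (matches: 1)
  'near' -> not in reference -> no match (matches: 1)
  'still' -> not in reference -> no match (matches: 1)
  'loud' -> in reference (ref count 1, used 1/1) -> match (matches: 2)
  'already' -> not in reference -> no match (matches: 2)
  'loud' -> ref count 1 already used up (1/1) -> clipped, no match (matches: 2)
Clipped matches: 2, Candidate length: 7
Precision = 2/7

2/7


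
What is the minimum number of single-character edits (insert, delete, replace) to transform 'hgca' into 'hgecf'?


Building DP table for s1='hgca' (len 4) and s2='hgecf' (len 5):
       h  g  e  c  f
    0  1  2  3  4  5
  h 1  0  1  2  3  4
  g 2  1  0  1  2  3
  c 3  2  1  1  1  2
  a 4  3  2  2  2  2
Edit distance = dp[4][5] = 2

2


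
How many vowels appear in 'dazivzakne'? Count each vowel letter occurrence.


Scanning each character of 'dazivzakne':
  Position 1: 'd' -> consonant (running count: 0)
  Position 2: 'a' -> vowel (running count: 1)
  Position 3: 'z' -> consonant (running count: 1)
  Position 4: 'i' -> vowel (running count: 2)
  Position 5: 'v' -> consonant (running count: 2)
  Position 6: 'z' -> consonant (running count: 2)
  Position 7: 'a' -> vowel (running count: 3)
  Position 8: 'k' -> consonant (running count: 3)
  Position 9: 'n' -> consonant (running count: 3)
  Position 10: 'e' -> vowel (running count: 4)
Total vowels: 4

4


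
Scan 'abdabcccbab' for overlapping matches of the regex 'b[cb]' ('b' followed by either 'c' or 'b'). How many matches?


Pattern: b[cb] means 'b' followed by either 'c' or 'b'.
Scanning 'abdabcccbab' position-by-position:
  Pos 0: window 'ab' -> no
  Pos 1: window 'bd' -> no
  Pos 2: window 'da' -> no
  Pos 3: window 'ab' -> no
  Pos 4: window 'bc' -> MATCH
  Pos 5: window 'cc' -> no
  Pos 6: window 'cc' -> no
  Pos 7: window 'cb' -> no
  Pos 8: window 'ba' -> no
  Pos 9: window 'ab' -> no
  Pos 10: window 'b' -> no
Total matches: 1

1


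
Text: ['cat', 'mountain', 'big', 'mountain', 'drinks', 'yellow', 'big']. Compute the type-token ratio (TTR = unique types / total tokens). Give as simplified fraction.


Tokens: 7
Unique types: ('big', 'cat', 'drinks', 'mountain', 'yellow') = 5
TTR = 5/7
Already in lowest terms.

5/7


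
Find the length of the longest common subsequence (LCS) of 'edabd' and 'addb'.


DP table for LCS of 'edabd' and 'addb':
       a  d  d  b
    0  0  0  0  0
  e 0  0  0  0  0
  d 0  0  1  1  1
  a 0  1  1  1  1
  b 0  1  1  1  2
  d 0  1  2  2  2
LCS: 'db'
LCS length = 2

2


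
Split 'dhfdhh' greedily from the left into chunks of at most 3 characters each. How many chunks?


'dhfdhh' has 6 characters.
Chunking with max size 3:
  Chunk 1: 'dhf' (positions 0-2)
  Chunk 2: 'dhh' (positions 3-5)
Total chunks: ceil(6 / 3) = 2

2


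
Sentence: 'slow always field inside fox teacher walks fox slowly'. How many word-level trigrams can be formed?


Word trigrams from [9] words:
  Trigram 1: (slow always field)
  Trigram 2: (always field inside)
  Trigram 3: (field inside fox)
  Trigram 4: (inside fox teacher)
  Trigram 5: (fox teacher walks)
  Trigram 6: (teacher walks fox)
  Trigram 7: (walks fox slowly)
Total word trigrams: 9 - 2 = 7

7


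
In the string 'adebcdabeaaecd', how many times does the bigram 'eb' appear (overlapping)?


Scanning 'adebcdabeaaecd' for bigram 'eb':
  Position 0: 'ad' -> no
  Position 1: 'de' -> no
  Position 2: 'eb' -> MATCH
  Position 3: 'bc' -> no
  Position 4: 'cd' -> no
  Position 5: 'da' -> no
  Position 6: 'ab' -> no
  Position 7: 'be' -> no
  Position 8: 'ea' -> no
  Position 9: 'aa' -> no
  Position 10: 'ae' -> no
  Position 11: 'ec' -> no
  Position 12: 'cd' -> no
Total matches: 1

1


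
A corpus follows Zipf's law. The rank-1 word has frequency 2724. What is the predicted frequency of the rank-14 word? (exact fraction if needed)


Zipf's law: freq(rank) = f1 / rank
f1 = 2724, rank = 14
freq = 2724 / 14
GCD(2724, 14) = 2
Simplified: 1362/7

1362/7


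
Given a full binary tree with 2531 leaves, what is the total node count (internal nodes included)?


Leaf nodes (terminals): 2531
Internal nodes = n - 1 = 2531 - 1 = 2530
Total = leaves + internal = 2531 + 2530 = 5061

5061


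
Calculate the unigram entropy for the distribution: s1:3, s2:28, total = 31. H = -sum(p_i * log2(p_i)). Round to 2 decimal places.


Computing entropy H = -sum(p_i * log2(p_i)):
  s1: p = 3/31 = 0.0968, -p*log2(p) = 0.3261
  s2: p = 28/31 = 0.9032, -p*log2(p) = 0.1326
H = sum of terms = 0.4587
Rounded to 2 decimals: 0.46

0.46


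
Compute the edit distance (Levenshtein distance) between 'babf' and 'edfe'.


Building DP table for s1='babf' (len 4) and s2='edfe' (len 4):
       e  d  f  e
    0  1  2  3  4
  b 1  1  2  3  4
  a 2  2  2  3  4
  b 3  3  3  3  4
  f 4  4  4  3  4
Edit distance = dp[4][4] = 4

4


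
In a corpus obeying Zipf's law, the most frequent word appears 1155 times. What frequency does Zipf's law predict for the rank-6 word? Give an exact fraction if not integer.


Zipf's law: freq(rank) = f1 / rank
f1 = 1155, rank = 6
freq = 1155 / 6
GCD(1155, 6) = 3
Simplified: 385/2

385/2


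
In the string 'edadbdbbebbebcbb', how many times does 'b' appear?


Scanning 'edadbdbbebbebcbb' for 'b':
  Position 4: 'b' -> MATCH (count: 1)
  Position 6: 'b' -> MATCH (count: 2)
  Position 7: 'b' -> MATCH (count: 3)
  Position 9: 'b' -> MATCH (count: 4)
  Position 10: 'b' -> MATCH (count: 5)
  Position 12: 'b' -> MATCH (count: 6)
  Position 14: 'b' -> MATCH (count: 7)
  Position 15: 'b' -> MATCH (count: 8)
Total occurrences of 'b': 8

8


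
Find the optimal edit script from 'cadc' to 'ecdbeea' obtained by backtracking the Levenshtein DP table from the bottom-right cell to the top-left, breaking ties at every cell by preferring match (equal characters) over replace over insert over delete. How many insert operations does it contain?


Edit distance = 6. Backtracking from cell (4, 7) with preference match > replace > insert > delete,
then listing the resulting alignment 'cadc' -> 'ecdbeea' left to right:
  Step 1: insert 'e' [insertion #1]
  Step 2: keep 'c'
  Step 3: insert 'd' [insertion #2]
  Step 4: insert 'b' [insertion #3]
  Step 5: replace a->e
  Step 6: replace d->e
  Step 7: replace c->a
Total insertions: 3

3


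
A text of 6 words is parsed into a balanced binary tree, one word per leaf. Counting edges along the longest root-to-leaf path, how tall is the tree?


In a balanced binary tree with n leaves the deepest leaf is ceil(log2(n)) edges below the root.
log2(6) = 2.5850
ceil(2.5850) = 3
height (edges) = 3

3


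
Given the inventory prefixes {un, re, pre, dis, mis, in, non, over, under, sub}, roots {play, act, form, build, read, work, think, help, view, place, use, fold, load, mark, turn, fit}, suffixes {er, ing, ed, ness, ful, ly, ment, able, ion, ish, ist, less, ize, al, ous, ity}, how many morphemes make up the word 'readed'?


Segmenting 'readed' against the inventory:
  'read' -> root (morpheme 1)
  'ed' -> suffix (morpheme 2)
Total morphemes: 2

2


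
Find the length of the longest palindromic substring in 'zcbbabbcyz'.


Scanning 'zcbbabbcyz' for palindromic substrings.
Substring at positions 1-7: 'cbbabbc'.
Check: reverse('cbbabbc') = 'cbbabbc' -> palindrome confirmed.
Neighbouring characters ('z' / 'y') break symmetry, so it cannot extend further.
No longer palindromic substring exists; longest length = 7

7


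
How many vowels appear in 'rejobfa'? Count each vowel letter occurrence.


Scanning each character of 'rejobfa':
  Position 1: 'r' -> consonant (running count: 0)
  Position 2: 'e' -> vowel (running count: 1)
  Position 3: 'j' -> consonant (running count: 1)
  Position 4: 'o' -> vowel (running count: 2)
  Position 5: 'b' -> consonant (running count: 2)
  Position 6: 'f' -> consonant (running count: 2)
  Position 7: 'a' -> vowel (running count: 3)
Total vowels: 3

3


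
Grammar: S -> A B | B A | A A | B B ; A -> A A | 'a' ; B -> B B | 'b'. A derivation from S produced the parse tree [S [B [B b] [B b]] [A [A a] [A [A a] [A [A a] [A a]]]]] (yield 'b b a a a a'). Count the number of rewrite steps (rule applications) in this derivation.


Every bracketed nonterminal node [X ...] in the tree is produced by exactly one rule application.
Reading the tree off as a leftmost derivation:
  Step 1: S  =>  B A   (applied S -> B A)
  Step 2: B A  =>  B B A   (applied B -> B B)
  Step 3: B B A  =>  b B A   (applied B -> b)
  Step 4: b B A  =>  b b A   (applied B -> b)
  Step 5: b b A  =>  b b A A   (applied A -> A A)
  Step 6: b b A A  =>  b b a A   (applied A -> a)
  Step 7: b b a A  =>  b b a A A   (applied A -> A A)
  Step 8: b b a A A  =>  b b a a A   (applied A -> a)
  Step 9: b b a a A  =>  b b a a A A   (applied A -> A A)
  Step 10: b b a a A A  =>  b b a a a A   (applied A -> a)
  Step 11: b b a a a A  =>  b b a a a a   (applied A -> a)
Final yield: b b a a a a
Total rewrite steps: 11

11


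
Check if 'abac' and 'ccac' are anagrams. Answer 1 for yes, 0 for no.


Sort characters of 'abac': 'aabc'
Sort characters of 'ccac': 'accc'
Sorted forms differ -> they are NOT anagrams
Result: 0

0


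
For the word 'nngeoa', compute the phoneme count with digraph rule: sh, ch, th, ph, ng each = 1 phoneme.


Parsing 'nngeoa' greedily, digraphs first:
  'n' -> consonant phoneme (phonemes so far: 1)
  'ng' -> digraph (1 consonant phoneme) (phonemes so far: 2)
  'e' -> vowel phoneme (phonemes so far: 3)
  'o' -> vowel phoneme (phonemes so far: 4)
  'a' -> vowel phoneme (phonemes so far: 5)
Total phonemes: 5

5


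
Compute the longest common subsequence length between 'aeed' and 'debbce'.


DP table for LCS of 'aeed' and 'debbce':
       d  e  b  b  c  e
    0  0  0  0  0  0  0
  a 0  0  0  0  0  0  0
  e 0  0  1  1  1  1  1
  e 0  0  1  1  1  1  2
  d 0  1  1  1  1  1  2
LCS: 'ee'
LCS length = 2

2


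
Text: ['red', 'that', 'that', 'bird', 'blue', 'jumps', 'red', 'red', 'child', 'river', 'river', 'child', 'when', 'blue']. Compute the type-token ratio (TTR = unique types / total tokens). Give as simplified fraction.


Tokens: 14
Unique types: ('bird', 'blue', 'child', 'jumps', 'red', 'river', 'that', 'when') = 8
TTR = 8/14
Simplify: divide both by 2 -> 4/7
TTR = 4/7

4/7


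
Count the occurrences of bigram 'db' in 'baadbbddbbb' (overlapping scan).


Scanning 'baadbbddbbb' for bigram 'db':
  Position 0: 'ba' -> no
  Position 1: 'aa' -> no
  Position 2: 'ad' -> no
  Position 3: 'db' -> MATCH
  Position 4: 'bb' -> no
  Position 5: 'bd' -> no
  Position 6: 'dd' -> no
  Position 7: 'db' -> MATCH
  Position 8: 'bb' -> no
  Position 9: 'bb' -> no
Total matches: 2

2


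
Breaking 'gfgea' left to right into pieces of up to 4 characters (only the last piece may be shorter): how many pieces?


'gfgea' has 5 characters.
Chunking with max size 4:
  Chunk 1: 'gfge' (positions 0-3)
  Chunk 2: 'a' (positions 4-4)
Total chunks: ceil(5 / 4) = 2

2


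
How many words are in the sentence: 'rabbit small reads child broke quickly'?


Counting words by splitting on spaces:
  Word 1: 'rabbit'
  Word 2: 'small'
  Word 3: 'reads'
  Word 4: 'child'
  Word 5: 'broke'
  Word 6: 'quickly'
Total words: 6

6


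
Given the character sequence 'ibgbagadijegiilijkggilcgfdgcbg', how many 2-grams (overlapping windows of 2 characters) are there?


String 'ibgbagadijegiilijkggilcgfdgcbg' has length L = 30.
Number of overlapping n-grams = L - n + 1
Substituting: 30 - 2 + 1 = 29

29


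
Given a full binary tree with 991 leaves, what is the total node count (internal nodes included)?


Leaf nodes (terminals): 991
Internal nodes = n - 1 = 991 - 1 = 990
Total = leaves + internal = 991 + 990 = 1981

1981


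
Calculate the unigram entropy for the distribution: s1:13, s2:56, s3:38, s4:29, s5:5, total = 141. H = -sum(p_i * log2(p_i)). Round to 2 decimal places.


Computing entropy H = -sum(p_i * log2(p_i)):
  s1: p = 13/141 = 0.0922, -p*log2(p) = 0.3171
  s2: p = 56/141 = 0.3972, -p*log2(p) = 0.5291
  s3: p = 38/141 = 0.2695, -p*log2(p) = 0.5098
  s4: p = 29/141 = 0.2057, -p*log2(p) = 0.4693
  s5: p = 5/141 = 0.0355, -p*log2(p) = 0.1708
H = sum of terms = 1.9961
Rounded to 2 decimals: 2.00

2.00


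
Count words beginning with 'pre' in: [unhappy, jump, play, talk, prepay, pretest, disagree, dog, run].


Checking each word for prefix 'pre':
  'unhappy' -> no (count: 0)
  'jump' -> no (count: 0)
  'play' -> no (count: 0)
  'talk' -> no (count: 0)
  'prepay' -> YES, starts with 'pre' (count: 1)
  'pretest' -> YES, starts with 'pre' (count: 2)
  'disagree' -> no (count: 2)
  'dog' -> no (count: 2)
  'run' -> no (count: 2)
Total with prefix 'pre': 2

2


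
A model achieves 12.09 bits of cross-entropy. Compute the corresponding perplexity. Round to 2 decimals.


Perplexity formula: PP = 2^H
H = 12.09
PP = 2^12.09
Decompose: 2^12.09 = 2^12 * 2^0.09
2^12 = 4096, 2^0.09 ~ 1.0643702
PP ~ 4096 * 1.0643702 = 4359.6603392
Rounded to 2 decimals: 4359.66

4359.66


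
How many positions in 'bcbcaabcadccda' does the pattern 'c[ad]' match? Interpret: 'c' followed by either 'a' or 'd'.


Pattern: c[ad] means 'c' followed by either 'a' or 'd'.
Scanning 'bcbcaabcadccda' position-by-position:
  Pos 0: window 'bc' -> no
  Pos 1: window 'cb' -> no
  Pos 2: window 'bc' -> no
  Pos 3: window 'ca' -> MATCH
  Pos 4: window 'aa' -> no
  Pos 5: window 'ab' -> no
  Pos 6: window 'bc' -> no
  Pos 7: window 'ca' -> MATCH
  Pos 8: window 'ad' -> no
  Pos 9: window 'dc' -> no
  Pos 10: window 'cc' -> no
  Pos 11: window 'cd' -> MATCH
  Pos 12: window 'da' -> no
  Pos 13: window 'a' -> no
Total matches: 3

3


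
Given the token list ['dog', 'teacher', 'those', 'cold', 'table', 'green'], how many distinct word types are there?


Listing all tokens and tracking unique types:
  Token 1: 'dog' -> NEW (unique so far: 1)
  Token 2: 'teacher' -> NEW (unique so far: 2)
  Token 3: 'those' -> NEW (unique so far: 3)
  Token 4: 'cold' -> NEW (unique so far: 4)
  Token 5: 'table' -> NEW (unique so far: 5)
  Token 6: 'green' -> NEW (unique so far: 6)
Unique types: ('cold', 'dog', 'green', 'table', 'teacher', 'those')
Vocabulary size: 6

6


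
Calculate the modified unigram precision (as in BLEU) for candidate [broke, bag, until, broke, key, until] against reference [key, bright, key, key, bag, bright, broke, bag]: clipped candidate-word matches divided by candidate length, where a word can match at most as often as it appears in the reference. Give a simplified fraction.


Reference word counts: {'bag': 2, 'bright': 2, 'broke': 1, 'key': 3}
Checking each candidate word (with clipping):
  'broke' -> in reference (ref count 1, used 1/1) -> match (matches: 1)
  'bag' -> in reference (ref count 2, used 1/2) -> match (matches: 2)
  'until' -> not in reference -> no match (matches: 2)
  'broke' -> ref count 1 already used up (1/1) -> clipped, no match (matches: 2)
  'key' -> in reference (ref count 3, used 1/3) -> match (matches: 3)
  'until' -> not in reference -> no match (matches: 3)
Clipped matches: 3, Candidate length: 6
Precision = 3/6 = 1/2

1/2


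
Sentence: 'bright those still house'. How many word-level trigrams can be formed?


Word trigrams from [4] words:
  Trigram 1: (bright those still)
  Trigram 2: (those still house)
Total word trigrams: 4 - 2 = 2

2


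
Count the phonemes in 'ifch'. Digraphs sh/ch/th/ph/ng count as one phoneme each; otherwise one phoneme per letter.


Parsing 'ifch' greedily, digraphs first:
  'i' -> vowel phoneme (phonemes so far: 1)
  'f' -> consonant phoneme (phonemes so far: 2)
  'ch' -> digraph (1 consonant phoneme) (phonemes so far: 3)
Total phonemes: 3

3


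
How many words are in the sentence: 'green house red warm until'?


Counting words by splitting on spaces:
  Word 1: 'green'
  Word 2: 'house'
  Word 3: 'red'
  Word 4: 'warm'
  Word 5: 'until'
Total words: 5

5


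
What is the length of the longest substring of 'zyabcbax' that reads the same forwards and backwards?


Scanning 'zyabcbax' for palindromic substrings.
Substring at positions 2-6: 'abcba'.
Check: reverse('abcba') = 'abcba' -> palindrome confirmed.
Neighbouring characters ('y' / 'x') break symmetry, so it cannot extend further.
No longer palindromic substring exists; longest length = 5

5


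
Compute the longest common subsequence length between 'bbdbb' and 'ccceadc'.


DP table for LCS of 'bbdbb' and 'ccceadc':
       c  c  c  e  a  d  c
    0  0  0  0  0  0  0  0
  b 0  0  0  0  0  0  0  0
  b 0  0  0  0  0  0  0  0
  d 0  0  0  0  0  0  1  1
  b 0  0  0  0  0  0  1  1
  b 0  0  0  0  0  0  1  1
LCS: 'd'
LCS length = 1

1


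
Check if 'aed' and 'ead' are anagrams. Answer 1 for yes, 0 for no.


Sort characters of 'aed': 'ade'
Sort characters of 'ead': 'ade'
Sorted forms match -> they ARE anagrams
Result: 1

1


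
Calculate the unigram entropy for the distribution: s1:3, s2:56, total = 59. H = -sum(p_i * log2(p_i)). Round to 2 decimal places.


Computing entropy H = -sum(p_i * log2(p_i)):
  s1: p = 3/59 = 0.0508, -p*log2(p) = 0.2185
  s2: p = 56/59 = 0.9492, -p*log2(p) = 0.0715
H = sum of terms = 0.2900
Rounded to 2 decimals: 0.29

0.29


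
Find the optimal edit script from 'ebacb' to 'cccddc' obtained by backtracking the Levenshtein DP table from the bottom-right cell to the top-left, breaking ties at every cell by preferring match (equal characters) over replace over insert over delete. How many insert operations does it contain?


Edit distance = 6. Backtracking from cell (5, 6) with preference match > replace > insert > delete,
then listing the resulting alignment 'ebacb' -> 'cccddc' left to right:
  Step 1: insert 'c' [insertion #1]
  Step 2: replace e->c
  Step 3: replace b->c
  Step 4: replace a->d
  Step 5: replace c->d
  Step 6: replace b->c
Total insertions: 1

1


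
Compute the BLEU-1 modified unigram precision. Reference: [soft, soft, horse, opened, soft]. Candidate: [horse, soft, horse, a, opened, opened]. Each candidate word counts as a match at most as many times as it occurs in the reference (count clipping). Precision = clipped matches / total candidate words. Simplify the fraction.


Reference word counts: {'horse': 1, 'opened': 1, 'soft': 3}
Checking each candidate word (with clipping):
  'horse' -> in reference (ref count 1, used 1/1) -> match (matches: 1)
  'soft' -> in reference (ref count 3, used 1/3) -> match (matches: 2)
  'horse' -> ref count 1 already used up (1/1) -> clipped, no match (matches: 2)
  'a' -> not in reference -> no match (matches: 2)
  'opened' -> in reference (ref count 1, used 1/1) -> match (matches: 3)
  'opened' -> ref count 1 already used up (1/1) -> clipped, no match (matches: 3)
Clipped matches: 3, Candidate length: 6
Precision = 3/6 = 1/2

1/2


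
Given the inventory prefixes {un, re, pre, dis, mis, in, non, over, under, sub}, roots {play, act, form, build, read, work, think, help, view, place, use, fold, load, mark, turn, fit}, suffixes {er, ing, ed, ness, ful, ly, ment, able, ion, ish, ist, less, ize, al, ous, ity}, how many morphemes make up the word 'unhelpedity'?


Segmenting 'unhelpedity' against the inventory:
  'un' -> prefix (morpheme 1)
  'help' -> root (morpheme 2)
  'ed' -> suffix (morpheme 3)
  'ity' -> suffix (morpheme 4)
Total morphemes: 4

4


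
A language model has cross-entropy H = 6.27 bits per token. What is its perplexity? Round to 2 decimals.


Perplexity formula: PP = 2^H
H = 6.27
PP = 2^6.27
Decompose: 2^6.27 = 2^6 * 2^0.27
2^6 = 64, 2^0.27 ~ 1.2058078
PP ~ 64 * 1.2058078 = 77.1716992
Rounded to 2 decimals: 77.17

77.17


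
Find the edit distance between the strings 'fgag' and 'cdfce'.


Building DP table for s1='fgag' (len 4) and s2='cdfce' (len 5):
       c  d  f  c  e
    0  1  2  3  4  5
  f 1  1  2  2  3  4
  g 2  2  2  3  3  4
  a 3  3  3  3  4  4
  g 4  4  4  4  4  5
Edit distance = dp[4][5] = 5

5


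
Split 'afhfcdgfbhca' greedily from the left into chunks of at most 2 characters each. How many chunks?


'afhfcdgfbhca' has 12 characters.
Chunking with max size 2:
  Chunk 1: 'af' (positions 0-1)
  Chunk 2: 'hf' (positions 2-3)
  Chunk 3: 'cd' (positions 4-5)
  Chunk 4: 'gf' (positions 6-7)
  Chunk 5: 'bh' (positions 8-9)
  Chunk 6: 'ca' (positions 10-11)
Total chunks: ceil(12 / 2) = 6

6


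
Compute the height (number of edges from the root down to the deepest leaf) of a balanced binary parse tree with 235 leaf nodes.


In a balanced binary tree with n leaves the deepest leaf is ceil(log2(n)) edges below the root.
log2(235) = 7.8765
ceil(7.8765) = 8
height (edges) = 8

8


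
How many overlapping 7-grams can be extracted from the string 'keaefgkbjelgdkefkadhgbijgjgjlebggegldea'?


String 'keaefgkbjelgdkefkadhgbijgjgjlebggegldea' has length L = 39.
Number of overlapping n-grams = L - n + 1
Substituting: 39 - 7 + 1 = 33

33


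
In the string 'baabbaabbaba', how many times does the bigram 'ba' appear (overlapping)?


Scanning 'baabbaabbaba' for bigram 'ba':
  Position 0: 'ba' -> MATCH
  Position 1: 'aa' -> no
  Position 2: 'ab' -> no
  Position 3: 'bb' -> no
  Position 4: 'ba' -> MATCH
  Position 5: 'aa' -> no
  Position 6: 'ab' -> no
  Position 7: 'bb' -> no
  Position 8: 'ba' -> MATCH
  Position 9: 'ab' -> no
  Position 10: 'ba' -> MATCH
Total matches: 4

4


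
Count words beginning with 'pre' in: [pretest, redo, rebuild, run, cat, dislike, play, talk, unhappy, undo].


Checking each word for prefix 'pre':
  'pretest' -> YES, starts with 'pre' (count: 1)
  'redo' -> no (count: 1)
  'rebuild' -> no (count: 1)
  'run' -> no (count: 1)
  'cat' -> no (count: 1)
  'dislike' -> no (count: 1)
  'play' -> no (count: 1)
  'talk' -> no (count: 1)
  'unhappy' -> no (count: 1)
  'undo' -> no (count: 1)
Total with prefix 'pre': 1

1


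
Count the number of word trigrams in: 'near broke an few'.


Word trigrams from [4] words:
  Trigram 1: (near broke an)
  Trigram 2: (broke an few)
Total word trigrams: 4 - 2 = 2

2


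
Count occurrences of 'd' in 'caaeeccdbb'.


Scanning 'caaeeccdbb' for 'd':
  Position 7: 'd' -> MATCH (count: 1)
Total occurrences of 'd': 1

1


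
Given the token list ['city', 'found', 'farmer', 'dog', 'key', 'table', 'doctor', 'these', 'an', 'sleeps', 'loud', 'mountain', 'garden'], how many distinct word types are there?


Listing all tokens and tracking unique types:
  Token 1: 'city' -> NEW (unique so far: 1)
  Token 2: 'found' -> NEW (unique so far: 2)
  Token 3: 'farmer' -> NEW (unique so far: 3)
  Token 4: 'dog' -> NEW (unique so far: 4)
  Token 5: 'key' -> NEW (unique so far: 5)
  Token 6: 'table' -> NEW (unique so far: 6)
  Token 7: 'doctor' -> NEW (unique so far: 7)
  Token 8: 'these' -> NEW (unique so far: 8)
  Token 9: 'an' -> NEW (unique so far: 9)
  Token 10: 'sleeps' -> NEW (unique so far: 10)
  Token 11: 'loud' -> NEW (unique so far: 11)
  Token 12: 'mountain' -> NEW (unique so far: 12)
  Token 13: 'garden' -> NEW (unique so far: 13)
Unique types: ('an', 'city', 'doctor', 'dog', 'farmer', 'found', 'garden', 'key', 'loud', 'mountain', 'sleeps', 'table', 'these')
Vocabulary size: 13

13


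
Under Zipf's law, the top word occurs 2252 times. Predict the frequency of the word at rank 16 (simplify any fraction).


Zipf's law: freq(rank) = f1 / rank
f1 = 2252, rank = 16
freq = 2252 / 16
GCD(2252, 16) = 4
Simplified: 563/4

563/4


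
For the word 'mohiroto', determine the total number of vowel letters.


Scanning each character of 'mohiroto':
  Position 1: 'm' -> consonant (running count: 0)
  Position 2: 'o' -> vowel (running count: 1)
  Position 3: 'h' -> consonant (running count: 1)
  Position 4: 'i' -> vowel (running count: 2)
  Position 5: 'r' -> consonant (running count: 2)
  Position 6: 'o' -> vowel (running count: 3)
  Position 7: 't' -> consonant (running count: 3)
  Position 8: 'o' -> vowel (running count: 4)
Total vowels: 4

4


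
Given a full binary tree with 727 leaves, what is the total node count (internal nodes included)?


Leaf nodes (terminals): 727
Internal nodes = n - 1 = 727 - 1 = 726
Total = leaves + internal = 727 + 726 = 1453

1453


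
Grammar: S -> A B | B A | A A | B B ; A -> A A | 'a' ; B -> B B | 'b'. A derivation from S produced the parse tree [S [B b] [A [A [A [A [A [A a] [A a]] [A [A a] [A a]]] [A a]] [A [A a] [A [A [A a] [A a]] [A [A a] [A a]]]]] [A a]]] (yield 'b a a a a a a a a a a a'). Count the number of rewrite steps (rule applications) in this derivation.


Every bracketed nonterminal node [X ...] in the tree is produced by exactly one rule application.
Reading the tree off as a leftmost derivation:
  Step 1: S  =>  B A   (applied S -> B A)
  Step 2: B A  =>  b A   (applied B -> b)
  Step 3: b A  =>  b A A   (applied A -> A A)
  Step 4: b A A  =>  b A A A   (applied A -> A A)
  Step 5: b A A A  =>  b A A A A   (applied A -> A A)
  Step 6: b A A A A  =>  b A A A A A   (applied A -> A A)
  Step 7: b A A A A A  =>  b A A A A A A   (applied A -> A A)
  Step 8: b A A A A A A  =>  b a A A A A A   (applied A -> a)
  Step 9: b a A A A A A  =>  b a a A A A A   (applied A -> a)
  Step 10: b a a A A A A  =>  b a a A A A A A   (applied A -> A A)
  Step 11: b a a A A A A A  =>  b a a a A A A A   (applied A -> a)
  Step 12: b a a a A A A A  =>  b a a a a A A A   (applied A -> a)
  Step 13: b a a a a A A A  =>  b a a a a a A A   (applied A -> a)
  Step 14: b a a a a a A A  =>  b a a a a a A A A   (applied A -> A A)
  Step 15: b a a a a a A A A  =>  b a a a a a a A A   (applied A -> a)
  Step 16: b a a a a a a A A  =>  b a a a a a a A A A   (applied A -> A A)
  Step 17: b a a a a a a A A A  =>  b a a a a a a A A A A   (applied A -> A A)
  Step 18: b a a a a a a A A A A  =>  b a a a a a a a A A A   (applied A -> a)
  Step 19: b a a a a a a a A A A  =>  b a a a a a a a a A A   (applied A -> a)
  Step 20: b a a a a a a a a A A  =>  b a a a a a a a a A A A   (applied A -> A A)
  Step 21: b a a a a a a a a A A A  =>  b a a a a a a a a a A A   (applied A -> a)
  Step 22: b a a a a a a a a a A A  =>  b a a a a a a a a a a A   (applied A -> a)
  Step 23: b a a a a a a a a a a A  =>  b a a a a a a a a a a a   (applied A -> a)
Final yield: b a a a a a a a a a a a
Total rewrite steps: 23

23


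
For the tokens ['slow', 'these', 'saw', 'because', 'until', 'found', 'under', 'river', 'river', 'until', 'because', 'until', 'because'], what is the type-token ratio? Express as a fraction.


Tokens: 13
Unique types: ('because', 'found', 'river', 'saw', 'slow', 'these', 'under', 'until') = 8
TTR = 8/13
Already in lowest terms.

8/13


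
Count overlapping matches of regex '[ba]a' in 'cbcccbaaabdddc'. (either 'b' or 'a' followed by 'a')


Pattern: [ba]a means either 'b' or 'a' followed by 'a'.
Scanning 'cbcccbaaabdddc' position-by-position:
  Pos 0: window 'cb' -> no
  Pos 1: window 'bc' -> no
  Pos 2: window 'cc' -> no
  Pos 3: window 'cc' -> no
  Pos 4: window 'cb' -> no
  Pos 5: window 'ba' -> MATCH
  Pos 6: window 'aa' -> MATCH
  Pos 7: window 'aa' -> MATCH
  Pos 8: window 'ab' -> no
  Pos 9: window 'bd' -> no
  Pos 10: window 'dd' -> no
  Pos 11: window 'dd' -> no
  Pos 12: window 'dc' -> no
  Pos 13: window 'c' -> no
Total matches: 3

3


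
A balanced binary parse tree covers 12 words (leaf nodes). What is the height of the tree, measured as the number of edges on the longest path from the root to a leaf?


In a balanced binary tree with n leaves the deepest leaf is ceil(log2(n)) edges below the root.
log2(12) = 3.5850
ceil(3.5850) = 4
height (edges) = 4

4


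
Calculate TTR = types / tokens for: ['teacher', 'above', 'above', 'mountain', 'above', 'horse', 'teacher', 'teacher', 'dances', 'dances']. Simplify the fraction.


Tokens: 10
Unique types: ('above', 'dances', 'horse', 'mountain', 'teacher') = 5
TTR = 5/10
Simplify: divide both by 5 -> 1/2
TTR = 1/2

1/2


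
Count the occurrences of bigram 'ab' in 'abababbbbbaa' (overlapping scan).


Scanning 'abababbbbbaa' for bigram 'ab':
  Position 0: 'ab' -> MATCH
  Position 1: 'ba' -> no
  Position 2: 'ab' -> MATCH
  Position 3: 'ba' -> no
  Position 4: 'ab' -> MATCH
  Position 5: 'bb' -> no
  Position 6: 'bb' -> no
  Position 7: 'bb' -> no
  Position 8: 'bb' -> no
  Position 9: 'ba' -> no
  Position 10: 'aa' -> no
Total matches: 3

3


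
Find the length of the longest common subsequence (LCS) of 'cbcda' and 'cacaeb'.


DP table for LCS of 'cbcda' and 'cacaeb':
       c  a  c  a  e  b
    0  0  0  0  0  0  0
  c 0  1  1  1  1  1  1
  b 0  1  1  1  1  1  2
  c 0  1  1  2  2  2  2
  d 0  1  1  2  2  2  2
  a 0  1  2  2  3  3  3
LCS: 'cca'
LCS length = 3

3


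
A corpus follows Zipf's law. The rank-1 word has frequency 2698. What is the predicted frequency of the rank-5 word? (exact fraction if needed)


Zipf's law: freq(rank) = f1 / rank
f1 = 2698, rank = 5
freq = 2698 / 5
GCD(2698, 5) = 1
Simplified: 2698/5

2698/5


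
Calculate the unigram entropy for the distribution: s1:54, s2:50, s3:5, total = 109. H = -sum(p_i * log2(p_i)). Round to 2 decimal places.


Computing entropy H = -sum(p_i * log2(p_i)):
  s1: p = 54/109 = 0.4954, -p*log2(p) = 0.5020
  s2: p = 50/109 = 0.4587, -p*log2(p) = 0.5157
  s3: p = 5/109 = 0.0459, -p*log2(p) = 0.2040
H = sum of terms = 1.2217
Rounded to 2 decimals: 1.22

1.22


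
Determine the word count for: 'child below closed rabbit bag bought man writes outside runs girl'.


Counting words by splitting on spaces:
  Word 1: 'child'
  Word 2: 'below'
  Word 3: 'closed'
  Word 4: 'rabbit'
  Word 5: 'bag'
  Word 6: 'bought'
  Word 7: 'man'
  Word 8: 'writes'
  Word 9: 'outside'
  Word 10: 'runs'
  Word 11: 'girl'
Total words: 11

11


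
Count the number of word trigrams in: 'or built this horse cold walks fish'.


Word trigrams from [7] words:
  Trigram 1: (or built this)
  Trigram 2: (built this horse)
  Trigram 3: (this horse cold)
  Trigram 4: (horse cold walks)
  Trigram 5: (cold walks fish)
Total word trigrams: 7 - 2 = 5

5


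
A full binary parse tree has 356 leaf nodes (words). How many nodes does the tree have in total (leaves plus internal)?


Leaf nodes (terminals): 356
Internal nodes = n - 1 = 356 - 1 = 355
Total = leaves + internal = 356 + 355 = 711

711


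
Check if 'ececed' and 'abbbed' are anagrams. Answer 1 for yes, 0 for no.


Sort characters of 'ececed': 'ccdeee'
Sort characters of 'abbbed': 'abbbde'
Sorted forms differ -> they are NOT anagrams
Result: 0

0


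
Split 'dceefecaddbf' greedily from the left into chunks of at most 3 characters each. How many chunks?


'dceefecaddbf' has 12 characters.
Chunking with max size 3:
  Chunk 1: 'dce' (positions 0-2)
  Chunk 2: 'efe' (positions 3-5)
  Chunk 3: 'cad' (positions 6-8)
  Chunk 4: 'dbf' (positions 9-11)
Total chunks: ceil(12 / 3) = 4

4


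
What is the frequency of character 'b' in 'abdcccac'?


Scanning 'abdcccac' for 'b':
  Position 1: 'b' -> MATCH (count: 1)
Total occurrences of 'b': 1

1


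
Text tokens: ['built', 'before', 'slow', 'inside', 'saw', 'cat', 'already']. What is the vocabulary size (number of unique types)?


Listing all tokens and tracking unique types:
  Token 1: 'built' -> NEW (unique so far: 1)
  Token 2: 'before' -> NEW (unique so far: 2)
  Token 3: 'slow' -> NEW (unique so far: 3)
  Token 4: 'inside' -> NEW (unique so far: 4)
  Token 5: 'saw' -> NEW (unique so far: 5)
  Token 6: 'cat' -> NEW (unique so far: 6)
  Token 7: 'already' -> NEW (unique so far: 7)
Unique types: ('already', 'before', 'built', 'cat', 'inside', 'saw', 'slow')
Vocabulary size: 7

7


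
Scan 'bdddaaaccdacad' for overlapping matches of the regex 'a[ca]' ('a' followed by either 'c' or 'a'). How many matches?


Pattern: a[ca] means 'a' followed by either 'c' or 'a'.
Scanning 'bdddaaaccdacad' position-by-position:
  Pos 0: window 'bd' -> no
  Pos 1: window 'dd' -> no
  Pos 2: window 'dd' -> no
  Pos 3: window 'da' -> no
  Pos 4: window 'aa' -> MATCH
  Pos 5: window 'aa' -> MATCH
  Pos 6: window 'ac' -> MATCH
  Pos 7: window 'cc' -> no
  Pos 8: window 'cd' -> no
  Pos 9: window 'da' -> no
  Pos 10: window 'ac' -> MATCH
  Pos 11: window 'ca' -> no
  Pos 12: window 'ad' -> no
  Pos 13: window 'd' -> no
Total matches: 4

4


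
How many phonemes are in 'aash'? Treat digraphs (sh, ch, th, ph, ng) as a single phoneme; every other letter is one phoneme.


Parsing 'aash' greedily, digraphs first:
  'a' -> vowel phoneme (phonemes so far: 1)
  'a' -> vowel phoneme (phonemes so far: 2)
  'sh' -> digraph (1 consonant phoneme) (phonemes so far: 3)
Total phonemes: 3

3


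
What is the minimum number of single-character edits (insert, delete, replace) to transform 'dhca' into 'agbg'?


Building DP table for s1='dhca' (len 4) and s2='agbg' (len 4):
       a  g  b  g
    0  1  2  3  4
  d 1  1  2  3  4
  h 2  2  2  3  4
  c 3  3  3  3  4
  a 4  3  4  4  4
Edit distance = dp[4][4] = 4

4


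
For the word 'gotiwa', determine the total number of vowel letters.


Scanning each character of 'gotiwa':
  Position 1: 'g' -> consonant (running count: 0)
  Position 2: 'o' -> vowel (running count: 1)
  Position 3: 't' -> consonant (running count: 1)
  Position 4: 'i' -> vowel (running count: 2)
  Position 5: 'w' -> consonant (running count: 2)
  Position 6: 'a' -> vowel (running count: 3)
Total vowels: 3

3


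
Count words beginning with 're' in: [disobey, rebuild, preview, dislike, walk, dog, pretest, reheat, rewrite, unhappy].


Checking each word for prefix 're':
  'disobey' -> no (count: 0)
  'rebuild' -> YES, starts with 're' (count: 1)
  'preview' -> no (count: 1)
  'dislike' -> no (count: 1)
  'walk' -> no (count: 1)
  'dog' -> no (count: 1)
  'pretest' -> no (count: 1)
  'reheat' -> YES, starts with 're' (count: 2)
  'rewrite' -> YES, starts with 're' (count: 3)
  'unhappy' -> no (count: 3)
Total with prefix 're': 3

3


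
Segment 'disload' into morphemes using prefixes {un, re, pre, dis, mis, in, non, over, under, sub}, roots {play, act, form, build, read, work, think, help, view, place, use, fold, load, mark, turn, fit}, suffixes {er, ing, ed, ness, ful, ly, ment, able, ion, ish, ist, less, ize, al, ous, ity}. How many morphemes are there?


Segmenting 'disload' against the inventory:
  'dis' -> prefix (morpheme 1)
  'load' -> root (morpheme 2)
Total morphemes: 2

2


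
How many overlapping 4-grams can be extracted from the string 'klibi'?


String 'klibi' has length L = 5.
Number of overlapping n-grams = L - n + 1
Substituting: 5 - 4 + 1 = 2

2


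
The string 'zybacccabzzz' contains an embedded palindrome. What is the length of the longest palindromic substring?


Scanning 'zybacccabzzz' for palindromic substrings.
Substring at positions 2-8: 'bacccab'.
Check: reverse('bacccab') = 'bacccab' -> palindrome confirmed.
Neighbouring characters ('y' / 'z') break symmetry, so it cannot extend further.
No longer palindromic substring exists; longest length = 7

7


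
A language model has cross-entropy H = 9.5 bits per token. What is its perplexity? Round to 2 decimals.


Perplexity formula: PP = 2^H
H = 9.5
PP = 2^9.5
Decompose: 2^9.5 = 2^9 * 2^0.5 = 2^9 * sqrt(2)
2^9 = 512, sqrt(2) ~ 1.4142136
PP ~ 512 * 1.4142136 = 724.0773632
Rounded to 2 decimals: 724.08

724.08


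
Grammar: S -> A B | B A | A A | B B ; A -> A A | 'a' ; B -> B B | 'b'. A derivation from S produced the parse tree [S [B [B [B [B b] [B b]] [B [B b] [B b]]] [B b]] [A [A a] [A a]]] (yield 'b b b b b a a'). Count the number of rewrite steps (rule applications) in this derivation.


Every bracketed nonterminal node [X ...] in the tree is produced by exactly one rule application.
Reading the tree off as a leftmost derivation:
  Step 1: S  =>  B A   (applied S -> B A)
  Step 2: B A  =>  B B A   (applied B -> B B)
  Step 3: B B A  =>  B B B A   (applied B -> B B)
  Step 4: B B B A  =>  B B B B A   (applied B -> B B)
  Step 5: B B B B A  =>  b B B B A   (applied B -> b)
  Step 6: b B B B A  =>  b b B B A   (applied B -> b)
  Step 7: b b B B A  =>  b b B B B A   (applied B -> B B)
  Step 8: b b B B B A  =>  b b b B B A   (applied B -> b)
  Step 9: b b b B B A  =>  b b b b B A   (applied B -> b)
  Step 10: b b b b B A  =>  b b b b b A   (applied B -> b)
  Step 11: b b b b b A  =>  b b b b b A A   (applied A -> A A)
  Step 12: b b b b b A A  =>  b b b b b a A   (applied A -> a)
  Step 13: b b b b b a A  =>  b b b b b a a   (applied A -> a)
Final yield: b b b b b a a
Total rewrite steps: 13

13


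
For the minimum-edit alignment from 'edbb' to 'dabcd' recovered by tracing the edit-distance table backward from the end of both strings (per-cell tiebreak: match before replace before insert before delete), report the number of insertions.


Edit distance = 4. Backtracking from cell (4, 5) with preference match > replace > insert > delete,
then listing the resulting alignment 'edbb' -> 'dabcd' left to right:
  Step 1: replace e->d
  Step 2: replace d->a
  Step 3: keep 'b'
  Step 4: insert 'c' [insertion #1]
  Step 5: replace b->d
Total insertions: 1

1


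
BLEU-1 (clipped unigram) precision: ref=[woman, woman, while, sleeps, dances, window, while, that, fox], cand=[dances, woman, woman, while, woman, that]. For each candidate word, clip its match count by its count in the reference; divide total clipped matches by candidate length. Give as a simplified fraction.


Reference word counts: {'dances': 1, 'fox': 1, 'sleeps': 1, 'that': 1, 'while': 2, 'window': 1, 'woman': 2}
Checking each candidate word (with clipping):
  'dances' -> in reference (ref count 1, used 1/1) -> match (matches: 1)
  'woman' -> in reference (ref count 2, used 1/2) -> match (matches: 2)
  'woman' -> in reference (ref count 2, used 2/2) -> match (matches: 3)
  'while' -> in reference (ref count 2, used 1/2) -> match (matches: 4)
  'woman' -> ref count 2 already used up (2/2) -> clipped, no match (matches: 4)
  'that' -> in reference (ref count 1, used 1/1) -> match (matches: 5)
Clipped matches: 5, Candidate length: 6
Precision = 5/6

5/6
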